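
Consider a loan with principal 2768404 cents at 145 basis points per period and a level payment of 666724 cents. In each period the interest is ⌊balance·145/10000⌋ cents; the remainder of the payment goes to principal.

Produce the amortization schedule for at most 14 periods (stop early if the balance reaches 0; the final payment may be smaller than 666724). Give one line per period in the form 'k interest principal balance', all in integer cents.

1 40141 626583 2141821
2 31056 635668 1506153
3 21839 644885 861268
4 12488 654236 207032
5 3001 207032 0

1. interest=⌊2768404·145/10000⌋=40141; principal=666724-40141=626583; balance=2768404-626583=2141821
2. interest=⌊2141821·145/10000⌋=31056; principal=666724-31056=635668; balance=2141821-635668=1506153
3. interest=⌊1506153·145/10000⌋=21839; principal=666724-21839=644885; balance=1506153-644885=861268
4. interest=⌊861268·145/10000⌋=12488; principal=666724-12488=654236; balance=861268-654236=207032
5. interest=⌊207032·145/10000⌋=3001; principal=min(666724-3001,207032)=207032; balance=207032-207032=0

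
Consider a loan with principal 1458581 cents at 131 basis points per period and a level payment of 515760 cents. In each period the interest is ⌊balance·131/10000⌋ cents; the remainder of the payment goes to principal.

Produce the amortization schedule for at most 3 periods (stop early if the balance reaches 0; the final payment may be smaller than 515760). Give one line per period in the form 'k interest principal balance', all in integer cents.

1 19107 496653 961928
2 12601 503159 458769
3 6009 458769 0

1. interest=⌊1458581·131/10000⌋=19107; principal=515760-19107=496653; balance=1458581-496653=961928
2. interest=⌊961928·131/10000⌋=12601; principal=515760-12601=503159; balance=961928-503159=458769
3. interest=⌊458769·131/10000⌋=6009; principal=min(515760-6009,458769)=458769; balance=458769-458769=0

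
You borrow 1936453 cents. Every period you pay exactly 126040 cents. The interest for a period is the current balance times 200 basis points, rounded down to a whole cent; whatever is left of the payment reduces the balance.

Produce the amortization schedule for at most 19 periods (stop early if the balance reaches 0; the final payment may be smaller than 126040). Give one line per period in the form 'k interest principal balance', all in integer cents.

1 38729 87311 1849142
2 36982 89058 1760084
3 35201 90839 1669245
4 33384 92656 1576589
5 31531 94509 1482080
6 29641 96399 1385681
7 27713 98327 1287354
8 25747 100293 1187061
9 23741 102299 1084762
10 21695 104345 980417
11 19608 106432 873985
12 17479 108561 765424
13 15308 110732 654692
14 13093 112947 541745
15 10834 115206 426539
16 8530 117510 309029
17 6180 119860 189169
18 3783 122257 66912
19 1338 66912 0

1. interest=⌊1936453·200/10000⌋=38729; principal=126040-38729=87311; balance=1936453-87311=1849142
2. interest=⌊1849142·200/10000⌋=36982; principal=126040-36982=89058; balance=1849142-89058=1760084
3. interest=⌊1760084·200/10000⌋=35201; principal=126040-35201=90839; balance=1760084-90839=1669245
4. interest=⌊1669245·200/10000⌋=33384; principal=126040-33384=92656; balance=1669245-92656=1576589
5. interest=⌊1576589·200/10000⌋=31531; principal=126040-31531=94509; balance=1576589-94509=1482080
6. interest=⌊1482080·200/10000⌋=29641; principal=126040-29641=96399; balance=1482080-96399=1385681
7. interest=⌊1385681·200/10000⌋=27713; principal=126040-27713=98327; balance=1385681-98327=1287354
8. interest=⌊1287354·200/10000⌋=25747; principal=126040-25747=100293; balance=1287354-100293=1187061
9. interest=⌊1187061·200/10000⌋=23741; principal=126040-23741=102299; balance=1187061-102299=1084762
10. interest=⌊1084762·200/10000⌋=21695; principal=126040-21695=104345; balance=1084762-104345=980417
11. interest=⌊980417·200/10000⌋=19608; principal=126040-19608=106432; balance=980417-106432=873985
12. interest=⌊873985·200/10000⌋=17479; principal=126040-17479=108561; balance=873985-108561=765424
13. interest=⌊765424·200/10000⌋=15308; principal=126040-15308=110732; balance=765424-110732=654692
14. interest=⌊654692·200/10000⌋=13093; principal=126040-13093=112947; balance=654692-112947=541745
15. interest=⌊541745·200/10000⌋=10834; principal=126040-10834=115206; balance=541745-115206=426539
16. interest=⌊426539·200/10000⌋=8530; principal=126040-8530=117510; balance=426539-117510=309029
17. interest=⌊309029·200/10000⌋=6180; principal=126040-6180=119860; balance=309029-119860=189169
18. interest=⌊189169·200/10000⌋=3783; principal=126040-3783=122257; balance=189169-122257=66912
19. interest=⌊66912·200/10000⌋=1338; principal=min(126040-1338,66912)=66912; balance=66912-66912=0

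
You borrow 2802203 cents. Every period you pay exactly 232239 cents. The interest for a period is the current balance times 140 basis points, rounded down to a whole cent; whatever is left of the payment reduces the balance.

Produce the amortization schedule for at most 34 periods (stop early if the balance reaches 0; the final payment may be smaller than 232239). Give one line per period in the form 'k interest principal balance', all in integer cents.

1 39230 193009 2609194
2 36528 195711 2413483
3 33788 198451 2215032
4 31010 201229 2013803
5 28193 204046 1809757
6 25336 206903 1602854
7 22439 209800 1393054
8 19502 212737 1180317
9 16524 215715 964602
10 13504 218735 745867
11 10442 221797 524070
12 7336 224903 299167
13 4188 228051 71116
14 995 71116 0

1. interest=⌊2802203·140/10000⌋=39230; principal=232239-39230=193009; balance=2802203-193009=2609194
2. interest=⌊2609194·140/10000⌋=36528; principal=232239-36528=195711; balance=2609194-195711=2413483
3. interest=⌊2413483·140/10000⌋=33788; principal=232239-33788=198451; balance=2413483-198451=2215032
4. interest=⌊2215032·140/10000⌋=31010; principal=232239-31010=201229; balance=2215032-201229=2013803
5. interest=⌊2013803·140/10000⌋=28193; principal=232239-28193=204046; balance=2013803-204046=1809757
6. interest=⌊1809757·140/10000⌋=25336; principal=232239-25336=206903; balance=1809757-206903=1602854
7. interest=⌊1602854·140/10000⌋=22439; principal=232239-22439=209800; balance=1602854-209800=1393054
8. interest=⌊1393054·140/10000⌋=19502; principal=232239-19502=212737; balance=1393054-212737=1180317
9. interest=⌊1180317·140/10000⌋=16524; principal=232239-16524=215715; balance=1180317-215715=964602
10. interest=⌊964602·140/10000⌋=13504; principal=232239-13504=218735; balance=964602-218735=745867
11. interest=⌊745867·140/10000⌋=10442; principal=232239-10442=221797; balance=745867-221797=524070
12. interest=⌊524070·140/10000⌋=7336; principal=232239-7336=224903; balance=524070-224903=299167
13. interest=⌊299167·140/10000⌋=4188; principal=232239-4188=228051; balance=299167-228051=71116
14. interest=⌊71116·140/10000⌋=995; principal=min(232239-995,71116)=71116; balance=71116-71116=0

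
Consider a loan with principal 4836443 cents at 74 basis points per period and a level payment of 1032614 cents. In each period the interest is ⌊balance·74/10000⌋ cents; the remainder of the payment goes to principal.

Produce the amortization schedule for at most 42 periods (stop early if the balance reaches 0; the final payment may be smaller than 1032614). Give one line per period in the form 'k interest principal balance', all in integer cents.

1 35789 996825 3839618
2 28413 1004201 2835417
3 20982 1011632 1823785
4 13496 1019118 804667
5 5954 804667 0

1. interest=⌊4836443·74/10000⌋=35789; principal=1032614-35789=996825; balance=4836443-996825=3839618
2. interest=⌊3839618·74/10000⌋=28413; principal=1032614-28413=1004201; balance=3839618-1004201=2835417
3. interest=⌊2835417·74/10000⌋=20982; principal=1032614-20982=1011632; balance=2835417-1011632=1823785
4. interest=⌊1823785·74/10000⌋=13496; principal=1032614-13496=1019118; balance=1823785-1019118=804667
5. interest=⌊804667·74/10000⌋=5954; principal=min(1032614-5954,804667)=804667; balance=804667-804667=0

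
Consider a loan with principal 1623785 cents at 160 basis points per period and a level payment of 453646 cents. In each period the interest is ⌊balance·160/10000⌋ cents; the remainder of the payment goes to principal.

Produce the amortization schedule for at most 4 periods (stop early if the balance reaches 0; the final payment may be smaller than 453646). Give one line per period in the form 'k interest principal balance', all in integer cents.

1. interest=⌊1623785·160/10000⌋=25980; principal=453646-25980=427666; balance=1623785-427666=1196119
2. interest=⌊1196119·160/10000⌋=19137; principal=453646-19137=434509; balance=1196119-434509=761610
3. interest=⌊761610·160/10000⌋=12185; principal=453646-12185=441461; balance=761610-441461=320149
4. interest=⌊320149·160/10000⌋=5122; principal=min(453646-5122,320149)=320149; balance=320149-320149=0

1 25980 427666 1196119
2 19137 434509 761610
3 12185 441461 320149
4 5122 320149 0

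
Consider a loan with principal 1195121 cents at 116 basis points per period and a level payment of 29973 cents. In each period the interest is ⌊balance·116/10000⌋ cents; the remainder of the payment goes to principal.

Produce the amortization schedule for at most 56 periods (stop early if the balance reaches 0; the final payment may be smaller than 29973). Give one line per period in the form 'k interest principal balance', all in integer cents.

1 13863 16110 1179011
2 13676 16297 1162714
3 13487 16486 1146228
4 13296 16677 1129551
5 13102 16871 1112680
6 12907 17066 1095614
7 12709 17264 1078350
8 12508 17465 1060885
9 12306 17667 1043218
10 12101 17872 1025346
11 11894 18079 1007267
12 11684 18289 988978
13 11472 18501 970477
14 11257 18716 951761
15 11040 18933 932828
16 10820 19153 913675
17 10598 19375 894300
18 10373 19600 874700
19 10146 19827 854873
20 9916 20057 834816
21 9683 20290 814526
22 9448 20525 794001
23 9210 20763 773238
24 8969 21004 752234
25 8725 21248 730986
26 8479 21494 709492
27 8230 21743 687749
28 7977 21996 665753
29 7722 22251 643502
30 7464 22509 620993
31 7203 22770 598223
32 6939 23034 575189
33 6672 23301 551888
34 6401 23572 528316
35 6128 23845 504471
36 5851 24122 480349
37 5572 24401 455948
38 5288 24685 431263
39 5002 24971 406292
40 4712 25261 381031
41 4419 25554 355477
42 4123 25850 329627
43 3823 26150 303477
44 3520 26453 277024
45 3213 26760 250264
46 2903 27070 223194
47 2589 27384 195810
48 2271 27702 168108
49 1950 28023 140085
50 1624 28349 111736
51 1296 28677 83059
52 963 29010 54049
53 626 29347 24702
54 286 24702 0

1. interest=⌊1195121·116/10000⌋=13863; principal=29973-13863=16110; balance=1195121-16110=1179011
2. interest=⌊1179011·116/10000⌋=13676; principal=29973-13676=16297; balance=1179011-16297=1162714
3. interest=⌊1162714·116/10000⌋=13487; principal=29973-13487=16486; balance=1162714-16486=1146228
4. interest=⌊1146228·116/10000⌋=13296; principal=29973-13296=16677; balance=1146228-16677=1129551
5. interest=⌊1129551·116/10000⌋=13102; principal=29973-13102=16871; balance=1129551-16871=1112680
6. interest=⌊1112680·116/10000⌋=12907; principal=29973-12907=17066; balance=1112680-17066=1095614
7. interest=⌊1095614·116/10000⌋=12709; principal=29973-12709=17264; balance=1095614-17264=1078350
8. interest=⌊1078350·116/10000⌋=12508; principal=29973-12508=17465; balance=1078350-17465=1060885
9. interest=⌊1060885·116/10000⌋=12306; principal=29973-12306=17667; balance=1060885-17667=1043218
10. interest=⌊1043218·116/10000⌋=12101; principal=29973-12101=17872; balance=1043218-17872=1025346
11. interest=⌊1025346·116/10000⌋=11894; principal=29973-11894=18079; balance=1025346-18079=1007267
12. interest=⌊1007267·116/10000⌋=11684; principal=29973-11684=18289; balance=1007267-18289=988978
13. interest=⌊988978·116/10000⌋=11472; principal=29973-11472=18501; balance=988978-18501=970477
14. interest=⌊970477·116/10000⌋=11257; principal=29973-11257=18716; balance=970477-18716=951761
15. interest=⌊951761·116/10000⌋=11040; principal=29973-11040=18933; balance=951761-18933=932828
16. interest=⌊932828·116/10000⌋=10820; principal=29973-10820=19153; balance=932828-19153=913675
17. interest=⌊913675·116/10000⌋=10598; principal=29973-10598=19375; balance=913675-19375=894300
18. interest=⌊894300·116/10000⌋=10373; principal=29973-10373=19600; balance=894300-19600=874700
19. interest=⌊874700·116/10000⌋=10146; principal=29973-10146=19827; balance=874700-19827=854873
20. interest=⌊854873·116/10000⌋=9916; principal=29973-9916=20057; balance=854873-20057=834816
21. interest=⌊834816·116/10000⌋=9683; principal=29973-9683=20290; balance=834816-20290=814526
22. interest=⌊814526·116/10000⌋=9448; principal=29973-9448=20525; balance=814526-20525=794001
23. interest=⌊794001·116/10000⌋=9210; principal=29973-9210=20763; balance=794001-20763=773238
24. interest=⌊773238·116/10000⌋=8969; principal=29973-8969=21004; balance=773238-21004=752234
25. interest=⌊752234·116/10000⌋=8725; principal=29973-8725=21248; balance=752234-21248=730986
26. interest=⌊730986·116/10000⌋=8479; principal=29973-8479=21494; balance=730986-21494=709492
27. interest=⌊709492·116/10000⌋=8230; principal=29973-8230=21743; balance=709492-21743=687749
28. interest=⌊687749·116/10000⌋=7977; principal=29973-7977=21996; balance=687749-21996=665753
29. interest=⌊665753·116/10000⌋=7722; principal=29973-7722=22251; balance=665753-22251=643502
30. interest=⌊643502·116/10000⌋=7464; principal=29973-7464=22509; balance=643502-22509=620993
31. interest=⌊620993·116/10000⌋=7203; principal=29973-7203=22770; balance=620993-22770=598223
32. interest=⌊598223·116/10000⌋=6939; principal=29973-6939=23034; balance=598223-23034=575189
33. interest=⌊575189·116/10000⌋=6672; principal=29973-6672=23301; balance=575189-23301=551888
34. interest=⌊551888·116/10000⌋=6401; principal=29973-6401=23572; balance=551888-23572=528316
35. interest=⌊528316·116/10000⌋=6128; principal=29973-6128=23845; balance=528316-23845=504471
36. interest=⌊504471·116/10000⌋=5851; principal=29973-5851=24122; balance=504471-24122=480349
37. interest=⌊480349·116/10000⌋=5572; principal=29973-5572=24401; balance=480349-24401=455948
38. interest=⌊455948·116/10000⌋=5288; principal=29973-5288=24685; balance=455948-24685=431263
39. interest=⌊431263·116/10000⌋=5002; principal=29973-5002=24971; balance=431263-24971=406292
40. interest=⌊406292·116/10000⌋=4712; principal=29973-4712=25261; balance=406292-25261=381031
41. interest=⌊381031·116/10000⌋=4419; principal=29973-4419=25554; balance=381031-25554=355477
42. interest=⌊355477·116/10000⌋=4123; principal=29973-4123=25850; balance=355477-25850=329627
43. interest=⌊329627·116/10000⌋=3823; principal=29973-3823=26150; balance=329627-26150=303477
44. interest=⌊303477·116/10000⌋=3520; principal=29973-3520=26453; balance=303477-26453=277024
45. interest=⌊277024·116/10000⌋=3213; principal=29973-3213=26760; balance=277024-26760=250264
46. interest=⌊250264·116/10000⌋=2903; principal=29973-2903=27070; balance=250264-27070=223194
47. interest=⌊223194·116/10000⌋=2589; principal=29973-2589=27384; balance=223194-27384=195810
48. interest=⌊195810·116/10000⌋=2271; principal=29973-2271=27702; balance=195810-27702=168108
49. interest=⌊168108·116/10000⌋=1950; principal=29973-1950=28023; balance=168108-28023=140085
50. interest=⌊140085·116/10000⌋=1624; principal=29973-1624=28349; balance=140085-28349=111736
51. interest=⌊111736·116/10000⌋=1296; principal=29973-1296=28677; balance=111736-28677=83059
52. interest=⌊83059·116/10000⌋=963; principal=29973-963=29010; balance=83059-29010=54049
53. interest=⌊54049·116/10000⌋=626; principal=29973-626=29347; balance=54049-29347=24702
54. interest=⌊24702·116/10000⌋=286; principal=min(29973-286,24702)=24702; balance=24702-24702=0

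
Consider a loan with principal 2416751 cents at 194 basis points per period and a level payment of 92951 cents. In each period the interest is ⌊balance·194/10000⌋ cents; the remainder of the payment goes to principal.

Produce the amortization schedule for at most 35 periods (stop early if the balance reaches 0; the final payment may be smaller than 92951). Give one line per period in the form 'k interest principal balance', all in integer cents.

1 46884 46067 2370684
2 45991 46960 2323724
3 45080 47871 2275853
4 44151 48800 2227053
5 43204 49747 2177306
6 42239 50712 2126594
7 41255 51696 2074898
8 40253 52698 2022200
9 39230 53721 1968479
10 38188 54763 1913716
11 37126 55825 1857891
12 36043 56908 1800983
13 34939 58012 1742971
14 33813 59138 1683833
15 32666 60285 1623548
16 31496 61455 1562093
17 30304 62647 1499446
18 29089 63862 1435584
19 27850 65101 1370483
20 26587 66364 1304119
21 25299 67652 1236467
22 23987 68964 1167503
23 22649 70302 1097201
24 21285 71666 1025535
25 19895 73056 952479
26 18478 74473 878006
27 17033 75918 802088
28 15560 77391 724697
29 14059 78892 645805
30 12528 80423 565382
31 10968 81983 483399
32 9377 83574 399825
33 7756 85195 314630
34 6103 86848 227782
35 4418 88533 139249

1. interest=⌊2416751·194/10000⌋=46884; principal=92951-46884=46067; balance=2416751-46067=2370684
2. interest=⌊2370684·194/10000⌋=45991; principal=92951-45991=46960; balance=2370684-46960=2323724
3. interest=⌊2323724·194/10000⌋=45080; principal=92951-45080=47871; balance=2323724-47871=2275853
4. interest=⌊2275853·194/10000⌋=44151; principal=92951-44151=48800; balance=2275853-48800=2227053
5. interest=⌊2227053·194/10000⌋=43204; principal=92951-43204=49747; balance=2227053-49747=2177306
6. interest=⌊2177306·194/10000⌋=42239; principal=92951-42239=50712; balance=2177306-50712=2126594
7. interest=⌊2126594·194/10000⌋=41255; principal=92951-41255=51696; balance=2126594-51696=2074898
8. interest=⌊2074898·194/10000⌋=40253; principal=92951-40253=52698; balance=2074898-52698=2022200
9. interest=⌊2022200·194/10000⌋=39230; principal=92951-39230=53721; balance=2022200-53721=1968479
10. interest=⌊1968479·194/10000⌋=38188; principal=92951-38188=54763; balance=1968479-54763=1913716
11. interest=⌊1913716·194/10000⌋=37126; principal=92951-37126=55825; balance=1913716-55825=1857891
12. interest=⌊1857891·194/10000⌋=36043; principal=92951-36043=56908; balance=1857891-56908=1800983
13. interest=⌊1800983·194/10000⌋=34939; principal=92951-34939=58012; balance=1800983-58012=1742971
14. interest=⌊1742971·194/10000⌋=33813; principal=92951-33813=59138; balance=1742971-59138=1683833
15. interest=⌊1683833·194/10000⌋=32666; principal=92951-32666=60285; balance=1683833-60285=1623548
16. interest=⌊1623548·194/10000⌋=31496; principal=92951-31496=61455; balance=1623548-61455=1562093
17. interest=⌊1562093·194/10000⌋=30304; principal=92951-30304=62647; balance=1562093-62647=1499446
18. interest=⌊1499446·194/10000⌋=29089; principal=92951-29089=63862; balance=1499446-63862=1435584
19. interest=⌊1435584·194/10000⌋=27850; principal=92951-27850=65101; balance=1435584-65101=1370483
20. interest=⌊1370483·194/10000⌋=26587; principal=92951-26587=66364; balance=1370483-66364=1304119
21. interest=⌊1304119·194/10000⌋=25299; principal=92951-25299=67652; balance=1304119-67652=1236467
22. interest=⌊1236467·194/10000⌋=23987; principal=92951-23987=68964; balance=1236467-68964=1167503
23. interest=⌊1167503·194/10000⌋=22649; principal=92951-22649=70302; balance=1167503-70302=1097201
24. interest=⌊1097201·194/10000⌋=21285; principal=92951-21285=71666; balance=1097201-71666=1025535
25. interest=⌊1025535·194/10000⌋=19895; principal=92951-19895=73056; balance=1025535-73056=952479
26. interest=⌊952479·194/10000⌋=18478; principal=92951-18478=74473; balance=952479-74473=878006
27. interest=⌊878006·194/10000⌋=17033; principal=92951-17033=75918; balance=878006-75918=802088
28. interest=⌊802088·194/10000⌋=15560; principal=92951-15560=77391; balance=802088-77391=724697
29. interest=⌊724697·194/10000⌋=14059; principal=92951-14059=78892; balance=724697-78892=645805
30. interest=⌊645805·194/10000⌋=12528; principal=92951-12528=80423; balance=645805-80423=565382
31. interest=⌊565382·194/10000⌋=10968; principal=92951-10968=81983; balance=565382-81983=483399
32. interest=⌊483399·194/10000⌋=9377; principal=92951-9377=83574; balance=483399-83574=399825
33. interest=⌊399825·194/10000⌋=7756; principal=92951-7756=85195; balance=399825-85195=314630
34. interest=⌊314630·194/10000⌋=6103; principal=92951-6103=86848; balance=314630-86848=227782
35. interest=⌊227782·194/10000⌋=4418; principal=92951-4418=88533; balance=227782-88533=139249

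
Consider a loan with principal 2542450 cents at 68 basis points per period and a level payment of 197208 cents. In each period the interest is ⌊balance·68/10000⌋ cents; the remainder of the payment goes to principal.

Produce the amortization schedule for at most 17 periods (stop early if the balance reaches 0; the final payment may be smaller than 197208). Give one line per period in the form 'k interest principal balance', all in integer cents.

1 17288 179920 2362530
2 16065 181143 2181387
3 14833 182375 1999012
4 13593 183615 1815397
5 12344 184864 1630533
6 11087 186121 1444412
7 9822 187386 1257026
8 8547 188661 1068365
9 7264 189944 878421
10 5973 191235 687186
11 4672 192536 494650
12 3363 193845 300805
13 2045 195163 105642
14 718 105642 0

1. interest=⌊2542450·68/10000⌋=17288; principal=197208-17288=179920; balance=2542450-179920=2362530
2. interest=⌊2362530·68/10000⌋=16065; principal=197208-16065=181143; balance=2362530-181143=2181387
3. interest=⌊2181387·68/10000⌋=14833; principal=197208-14833=182375; balance=2181387-182375=1999012
4. interest=⌊1999012·68/10000⌋=13593; principal=197208-13593=183615; balance=1999012-183615=1815397
5. interest=⌊1815397·68/10000⌋=12344; principal=197208-12344=184864; balance=1815397-184864=1630533
6. interest=⌊1630533·68/10000⌋=11087; principal=197208-11087=186121; balance=1630533-186121=1444412
7. interest=⌊1444412·68/10000⌋=9822; principal=197208-9822=187386; balance=1444412-187386=1257026
8. interest=⌊1257026·68/10000⌋=8547; principal=197208-8547=188661; balance=1257026-188661=1068365
9. interest=⌊1068365·68/10000⌋=7264; principal=197208-7264=189944; balance=1068365-189944=878421
10. interest=⌊878421·68/10000⌋=5973; principal=197208-5973=191235; balance=878421-191235=687186
11. interest=⌊687186·68/10000⌋=4672; principal=197208-4672=192536; balance=687186-192536=494650
12. interest=⌊494650·68/10000⌋=3363; principal=197208-3363=193845; balance=494650-193845=300805
13. interest=⌊300805·68/10000⌋=2045; principal=197208-2045=195163; balance=300805-195163=105642
14. interest=⌊105642·68/10000⌋=718; principal=min(197208-718,105642)=105642; balance=105642-105642=0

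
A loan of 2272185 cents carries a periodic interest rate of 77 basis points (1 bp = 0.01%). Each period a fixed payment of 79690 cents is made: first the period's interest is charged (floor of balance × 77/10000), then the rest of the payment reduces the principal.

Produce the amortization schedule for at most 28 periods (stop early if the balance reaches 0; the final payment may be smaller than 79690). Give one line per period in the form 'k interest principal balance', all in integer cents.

1. interest=⌊2272185·77/10000⌋=17495; principal=79690-17495=62195; balance=2272185-62195=2209990
2. interest=⌊2209990·77/10000⌋=17016; principal=79690-17016=62674; balance=2209990-62674=2147316
3. interest=⌊2147316·77/10000⌋=16534; principal=79690-16534=63156; balance=2147316-63156=2084160
4. interest=⌊2084160·77/10000⌋=16048; principal=79690-16048=63642; balance=2084160-63642=2020518
5. interest=⌊2020518·77/10000⌋=15557; principal=79690-15557=64133; balance=2020518-64133=1956385
6. interest=⌊1956385·77/10000⌋=15064; principal=79690-15064=64626; balance=1956385-64626=1891759
7. interest=⌊1891759·77/10000⌋=14566; principal=79690-14566=65124; balance=1891759-65124=1826635
8. interest=⌊1826635·77/10000⌋=14065; principal=79690-14065=65625; balance=1826635-65625=1761010
9. interest=⌊1761010·77/10000⌋=13559; principal=79690-13559=66131; balance=1761010-66131=1694879
10. interest=⌊1694879·77/10000⌋=13050; principal=79690-13050=66640; balance=1694879-66640=1628239
11. interest=⌊1628239·77/10000⌋=12537; principal=79690-12537=67153; balance=1628239-67153=1561086
12. interest=⌊1561086·77/10000⌋=12020; principal=79690-12020=67670; balance=1561086-67670=1493416
13. interest=⌊1493416·77/10000⌋=11499; principal=79690-11499=68191; balance=1493416-68191=1425225
14. interest=⌊1425225·77/10000⌋=10974; principal=79690-10974=68716; balance=1425225-68716=1356509
15. interest=⌊1356509·77/10000⌋=10445; principal=79690-10445=69245; balance=1356509-69245=1287264
16. interest=⌊1287264·77/10000⌋=9911; principal=79690-9911=69779; balance=1287264-69779=1217485
17. interest=⌊1217485·77/10000⌋=9374; principal=79690-9374=70316; balance=1217485-70316=1147169
18. interest=⌊1147169·77/10000⌋=8833; principal=79690-8833=70857; balance=1147169-70857=1076312
19. interest=⌊1076312·77/10000⌋=8287; principal=79690-8287=71403; balance=1076312-71403=1004909
20. interest=⌊1004909·77/10000⌋=7737; principal=79690-7737=71953; balance=1004909-71953=932956
21. interest=⌊932956·77/10000⌋=7183; principal=79690-7183=72507; balance=932956-72507=860449
22. interest=⌊860449·77/10000⌋=6625; principal=79690-6625=73065; balance=860449-73065=787384
23. interest=⌊787384·77/10000⌋=6062; principal=79690-6062=73628; balance=787384-73628=713756
24. interest=⌊713756·77/10000⌋=5495; principal=79690-5495=74195; balance=713756-74195=639561
25. interest=⌊639561·77/10000⌋=4924; principal=79690-4924=74766; balance=639561-74766=564795
26. interest=⌊564795·77/10000⌋=4348; principal=79690-4348=75342; balance=564795-75342=489453
27. interest=⌊489453·77/10000⌋=3768; principal=79690-3768=75922; balance=489453-75922=413531
28. interest=⌊413531·77/10000⌋=3184; principal=79690-3184=76506; balance=413531-76506=337025

1 17495 62195 2209990
2 17016 62674 2147316
3 16534 63156 2084160
4 16048 63642 2020518
5 15557 64133 1956385
6 15064 64626 1891759
7 14566 65124 1826635
8 14065 65625 1761010
9 13559 66131 1694879
10 13050 66640 1628239
11 12537 67153 1561086
12 12020 67670 1493416
13 11499 68191 1425225
14 10974 68716 1356509
15 10445 69245 1287264
16 9911 69779 1217485
17 9374 70316 1147169
18 8833 70857 1076312
19 8287 71403 1004909
20 7737 71953 932956
21 7183 72507 860449
22 6625 73065 787384
23 6062 73628 713756
24 5495 74195 639561
25 4924 74766 564795
26 4348 75342 489453
27 3768 75922 413531
28 3184 76506 337025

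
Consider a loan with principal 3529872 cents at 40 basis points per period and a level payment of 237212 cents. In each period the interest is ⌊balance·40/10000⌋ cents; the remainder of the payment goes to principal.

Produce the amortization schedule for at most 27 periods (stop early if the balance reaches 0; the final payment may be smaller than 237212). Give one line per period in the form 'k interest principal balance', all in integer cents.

1. interest=⌊3529872·40/10000⌋=14119; principal=237212-14119=223093; balance=3529872-223093=3306779
2. interest=⌊3306779·40/10000⌋=13227; principal=237212-13227=223985; balance=3306779-223985=3082794
3. interest=⌊3082794·40/10000⌋=12331; principal=237212-12331=224881; balance=3082794-224881=2857913
4. interest=⌊2857913·40/10000⌋=11431; principal=237212-11431=225781; balance=2857913-225781=2632132
5. interest=⌊2632132·40/10000⌋=10528; principal=237212-10528=226684; balance=2632132-226684=2405448
6. interest=⌊2405448·40/10000⌋=9621; principal=237212-9621=227591; balance=2405448-227591=2177857
7. interest=⌊2177857·40/10000⌋=8711; principal=237212-8711=228501; balance=2177857-228501=1949356
8. interest=⌊1949356·40/10000⌋=7797; principal=237212-7797=229415; balance=1949356-229415=1719941
9. interest=⌊1719941·40/10000⌋=6879; principal=237212-6879=230333; balance=1719941-230333=1489608
10. interest=⌊1489608·40/10000⌋=5958; principal=237212-5958=231254; balance=1489608-231254=1258354
11. interest=⌊1258354·40/10000⌋=5033; principal=237212-5033=232179; balance=1258354-232179=1026175
12. interest=⌊1026175·40/10000⌋=4104; principal=237212-4104=233108; balance=1026175-233108=793067
13. interest=⌊793067·40/10000⌋=3172; principal=237212-3172=234040; balance=793067-234040=559027
14. interest=⌊559027·40/10000⌋=2236; principal=237212-2236=234976; balance=559027-234976=324051
15. interest=⌊324051·40/10000⌋=1296; principal=237212-1296=235916; balance=324051-235916=88135
16. interest=⌊88135·40/10000⌋=352; principal=min(237212-352,88135)=88135; balance=88135-88135=0

1 14119 223093 3306779
2 13227 223985 3082794
3 12331 224881 2857913
4 11431 225781 2632132
5 10528 226684 2405448
6 9621 227591 2177857
7 8711 228501 1949356
8 7797 229415 1719941
9 6879 230333 1489608
10 5958 231254 1258354
11 5033 232179 1026175
12 4104 233108 793067
13 3172 234040 559027
14 2236 234976 324051
15 1296 235916 88135
16 352 88135 0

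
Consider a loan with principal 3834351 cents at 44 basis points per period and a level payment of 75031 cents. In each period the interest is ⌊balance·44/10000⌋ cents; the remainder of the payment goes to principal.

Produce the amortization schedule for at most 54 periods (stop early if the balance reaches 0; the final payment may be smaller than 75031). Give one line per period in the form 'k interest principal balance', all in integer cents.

1. interest=⌊3834351·44/10000⌋=16871; principal=75031-16871=58160; balance=3834351-58160=3776191
2. interest=⌊3776191·44/10000⌋=16615; principal=75031-16615=58416; balance=3776191-58416=3717775
3. interest=⌊3717775·44/10000⌋=16358; principal=75031-16358=58673; balance=3717775-58673=3659102
4. interest=⌊3659102·44/10000⌋=16100; principal=75031-16100=58931; balance=3659102-58931=3600171
5. interest=⌊3600171·44/10000⌋=15840; principal=75031-15840=59191; balance=3600171-59191=3540980
6. interest=⌊3540980·44/10000⌋=15580; principal=75031-15580=59451; balance=3540980-59451=3481529
7. interest=⌊3481529·44/10000⌋=15318; principal=75031-15318=59713; balance=3481529-59713=3421816
8. interest=⌊3421816·44/10000⌋=15055; principal=75031-15055=59976; balance=3421816-59976=3361840
9. interest=⌊3361840·44/10000⌋=14792; principal=75031-14792=60239; balance=3361840-60239=3301601
10. interest=⌊3301601·44/10000⌋=14527; principal=75031-14527=60504; balance=3301601-60504=3241097
11. interest=⌊3241097·44/10000⌋=14260; principal=75031-14260=60771; balance=3241097-60771=3180326
12. interest=⌊3180326·44/10000⌋=13993; principal=75031-13993=61038; balance=3180326-61038=3119288
13. interest=⌊3119288·44/10000⌋=13724; principal=75031-13724=61307; balance=3119288-61307=3057981
14. interest=⌊3057981·44/10000⌋=13455; principal=75031-13455=61576; balance=3057981-61576=2996405
15. interest=⌊2996405·44/10000⌋=13184; principal=75031-13184=61847; balance=2996405-61847=2934558
16. interest=⌊2934558·44/10000⌋=12912; principal=75031-12912=62119; balance=2934558-62119=2872439
17. interest=⌊2872439·44/10000⌋=12638; principal=75031-12638=62393; balance=2872439-62393=2810046
18. interest=⌊2810046·44/10000⌋=12364; principal=75031-12364=62667; balance=2810046-62667=2747379
19. interest=⌊2747379·44/10000⌋=12088; principal=75031-12088=62943; balance=2747379-62943=2684436
20. interest=⌊2684436·44/10000⌋=11811; principal=75031-11811=63220; balance=2684436-63220=2621216
21. interest=⌊2621216·44/10000⌋=11533; principal=75031-11533=63498; balance=2621216-63498=2557718
22. interest=⌊2557718·44/10000⌋=11253; principal=75031-11253=63778; balance=2557718-63778=2493940
23. interest=⌊2493940·44/10000⌋=10973; principal=75031-10973=64058; balance=2493940-64058=2429882
24. interest=⌊2429882·44/10000⌋=10691; principal=75031-10691=64340; balance=2429882-64340=2365542
25. interest=⌊2365542·44/10000⌋=10408; principal=75031-10408=64623; balance=2365542-64623=2300919
26. interest=⌊2300919·44/10000⌋=10124; principal=75031-10124=64907; balance=2300919-64907=2236012
27. interest=⌊2236012·44/10000⌋=9838; principal=75031-9838=65193; balance=2236012-65193=2170819
28. interest=⌊2170819·44/10000⌋=9551; principal=75031-9551=65480; balance=2170819-65480=2105339
29. interest=⌊2105339·44/10000⌋=9263; principal=75031-9263=65768; balance=2105339-65768=2039571
30. interest=⌊2039571·44/10000⌋=8974; principal=75031-8974=66057; balance=2039571-66057=1973514
31. interest=⌊1973514·44/10000⌋=8683; principal=75031-8683=66348; balance=1973514-66348=1907166
32. interest=⌊1907166·44/10000⌋=8391; principal=75031-8391=66640; balance=1907166-66640=1840526
33. interest=⌊1840526·44/10000⌋=8098; principal=75031-8098=66933; balance=1840526-66933=1773593
34. interest=⌊1773593·44/10000⌋=7803; principal=75031-7803=67228; balance=1773593-67228=1706365
35. interest=⌊1706365·44/10000⌋=7508; principal=75031-7508=67523; balance=1706365-67523=1638842
36. interest=⌊1638842·44/10000⌋=7210; principal=75031-7210=67821; balance=1638842-67821=1571021
37. interest=⌊1571021·44/10000⌋=6912; principal=75031-6912=68119; balance=1571021-68119=1502902
38. interest=⌊1502902·44/10000⌋=6612; principal=75031-6612=68419; balance=1502902-68419=1434483
39. interest=⌊1434483·44/10000⌋=6311; principal=75031-6311=68720; balance=1434483-68720=1365763
40. interest=⌊1365763·44/10000⌋=6009; principal=75031-6009=69022; balance=1365763-69022=1296741
41. interest=⌊1296741·44/10000⌋=5705; principal=75031-5705=69326; balance=1296741-69326=1227415
42. interest=⌊1227415·44/10000⌋=5400; principal=75031-5400=69631; balance=1227415-69631=1157784
43. interest=⌊1157784·44/10000⌋=5094; principal=75031-5094=69937; balance=1157784-69937=1087847
44. interest=⌊1087847·44/10000⌋=4786; principal=75031-4786=70245; balance=1087847-70245=1017602
45. interest=⌊1017602·44/10000⌋=4477; principal=75031-4477=70554; balance=1017602-70554=947048
46. interest=⌊947048·44/10000⌋=4167; principal=75031-4167=70864; balance=947048-70864=876184
47. interest=⌊876184·44/10000⌋=3855; principal=75031-3855=71176; balance=876184-71176=805008
48. interest=⌊805008·44/10000⌋=3542; principal=75031-3542=71489; balance=805008-71489=733519
49. interest=⌊733519·44/10000⌋=3227; principal=75031-3227=71804; balance=733519-71804=661715
50. interest=⌊661715·44/10000⌋=2911; principal=75031-2911=72120; balance=661715-72120=589595
51. interest=⌊589595·44/10000⌋=2594; principal=75031-2594=72437; balance=589595-72437=517158
52. interest=⌊517158·44/10000⌋=2275; principal=75031-2275=72756; balance=517158-72756=444402
53. interest=⌊444402·44/10000⌋=1955; principal=75031-1955=73076; balance=444402-73076=371326
54. interest=⌊371326·44/10000⌋=1633; principal=75031-1633=73398; balance=371326-73398=297928

1 16871 58160 3776191
2 16615 58416 3717775
3 16358 58673 3659102
4 16100 58931 3600171
5 15840 59191 3540980
6 15580 59451 3481529
7 15318 59713 3421816
8 15055 59976 3361840
9 14792 60239 3301601
10 14527 60504 3241097
11 14260 60771 3180326
12 13993 61038 3119288
13 13724 61307 3057981
14 13455 61576 2996405
15 13184 61847 2934558
16 12912 62119 2872439
17 12638 62393 2810046
18 12364 62667 2747379
19 12088 62943 2684436
20 11811 63220 2621216
21 11533 63498 2557718
22 11253 63778 2493940
23 10973 64058 2429882
24 10691 64340 2365542
25 10408 64623 2300919
26 10124 64907 2236012
27 9838 65193 2170819
28 9551 65480 2105339
29 9263 65768 2039571
30 8974 66057 1973514
31 8683 66348 1907166
32 8391 66640 1840526
33 8098 66933 1773593
34 7803 67228 1706365
35 7508 67523 1638842
36 7210 67821 1571021
37 6912 68119 1502902
38 6612 68419 1434483
39 6311 68720 1365763
40 6009 69022 1296741
41 5705 69326 1227415
42 5400 69631 1157784
43 5094 69937 1087847
44 4786 70245 1017602
45 4477 70554 947048
46 4167 70864 876184
47 3855 71176 805008
48 3542 71489 733519
49 3227 71804 661715
50 2911 72120 589595
51 2594 72437 517158
52 2275 72756 444402
53 1955 73076 371326
54 1633 73398 297928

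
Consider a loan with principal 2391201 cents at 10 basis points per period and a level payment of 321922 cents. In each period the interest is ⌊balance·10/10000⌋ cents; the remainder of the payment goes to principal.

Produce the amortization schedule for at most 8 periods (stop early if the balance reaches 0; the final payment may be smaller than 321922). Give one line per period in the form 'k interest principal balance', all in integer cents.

1 2391 319531 2071670
2 2071 319851 1751819
3 1751 320171 1431648
4 1431 320491 1111157
5 1111 320811 790346
6 790 321132 469214
7 469 321453 147761
8 147 147761 0

1. interest=⌊2391201·10/10000⌋=2391; principal=321922-2391=319531; balance=2391201-319531=2071670
2. interest=⌊2071670·10/10000⌋=2071; principal=321922-2071=319851; balance=2071670-319851=1751819
3. interest=⌊1751819·10/10000⌋=1751; principal=321922-1751=320171; balance=1751819-320171=1431648
4. interest=⌊1431648·10/10000⌋=1431; principal=321922-1431=320491; balance=1431648-320491=1111157
5. interest=⌊1111157·10/10000⌋=1111; principal=321922-1111=320811; balance=1111157-320811=790346
6. interest=⌊790346·10/10000⌋=790; principal=321922-790=321132; balance=790346-321132=469214
7. interest=⌊469214·10/10000⌋=469; principal=321922-469=321453; balance=469214-321453=147761
8. interest=⌊147761·10/10000⌋=147; principal=min(321922-147,147761)=147761; balance=147761-147761=0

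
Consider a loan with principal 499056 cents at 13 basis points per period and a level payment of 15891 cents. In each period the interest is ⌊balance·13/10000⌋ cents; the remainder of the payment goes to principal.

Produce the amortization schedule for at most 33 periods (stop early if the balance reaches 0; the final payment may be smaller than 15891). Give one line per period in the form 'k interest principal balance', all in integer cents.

1. interest=⌊499056·13/10000⌋=648; principal=15891-648=15243; balance=499056-15243=483813
2. interest=⌊483813·13/10000⌋=628; principal=15891-628=15263; balance=483813-15263=468550
3. interest=⌊468550·13/10000⌋=609; principal=15891-609=15282; balance=468550-15282=453268
4. interest=⌊453268·13/10000⌋=589; principal=15891-589=15302; balance=453268-15302=437966
5. interest=⌊437966·13/10000⌋=569; principal=15891-569=15322; balance=437966-15322=422644
6. interest=⌊422644·13/10000⌋=549; principal=15891-549=15342; balance=422644-15342=407302
7. interest=⌊407302·13/10000⌋=529; principal=15891-529=15362; balance=407302-15362=391940
8. interest=⌊391940·13/10000⌋=509; principal=15891-509=15382; balance=391940-15382=376558
9. interest=⌊376558·13/10000⌋=489; principal=15891-489=15402; balance=376558-15402=361156
10. interest=⌊361156·13/10000⌋=469; principal=15891-469=15422; balance=361156-15422=345734
11. interest=⌊345734·13/10000⌋=449; principal=15891-449=15442; balance=345734-15442=330292
12. interest=⌊330292·13/10000⌋=429; principal=15891-429=15462; balance=330292-15462=314830
13. interest=⌊314830·13/10000⌋=409; principal=15891-409=15482; balance=314830-15482=299348
14. interest=⌊299348·13/10000⌋=389; principal=15891-389=15502; balance=299348-15502=283846
15. interest=⌊283846·13/10000⌋=368; principal=15891-368=15523; balance=283846-15523=268323
16. interest=⌊268323·13/10000⌋=348; principal=15891-348=15543; balance=268323-15543=252780
17. interest=⌊252780·13/10000⌋=328; principal=15891-328=15563; balance=252780-15563=237217
18. interest=⌊237217·13/10000⌋=308; principal=15891-308=15583; balance=237217-15583=221634
19. interest=⌊221634·13/10000⌋=288; principal=15891-288=15603; balance=221634-15603=206031
20. interest=⌊206031·13/10000⌋=267; principal=15891-267=15624; balance=206031-15624=190407
21. interest=⌊190407·13/10000⌋=247; principal=15891-247=15644; balance=190407-15644=174763
22. interest=⌊174763·13/10000⌋=227; principal=15891-227=15664; balance=174763-15664=159099
23. interest=⌊159099·13/10000⌋=206; principal=15891-206=15685; balance=159099-15685=143414
24. interest=⌊143414·13/10000⌋=186; principal=15891-186=15705; balance=143414-15705=127709
25. interest=⌊127709·13/10000⌋=166; principal=15891-166=15725; balance=127709-15725=111984
26. interest=⌊111984·13/10000⌋=145; principal=15891-145=15746; balance=111984-15746=96238
27. interest=⌊96238·13/10000⌋=125; principal=15891-125=15766; balance=96238-15766=80472
28. interest=⌊80472·13/10000⌋=104; principal=15891-104=15787; balance=80472-15787=64685
29. interest=⌊64685·13/10000⌋=84; principal=15891-84=15807; balance=64685-15807=48878
30. interest=⌊48878·13/10000⌋=63; principal=15891-63=15828; balance=48878-15828=33050
31. interest=⌊33050·13/10000⌋=42; principal=15891-42=15849; balance=33050-15849=17201
32. interest=⌊17201·13/10000⌋=22; principal=15891-22=15869; balance=17201-15869=1332
33. interest=⌊1332·13/10000⌋=1; principal=min(15891-1,1332)=1332; balance=1332-1332=0

1 648 15243 483813
2 628 15263 468550
3 609 15282 453268
4 589 15302 437966
5 569 15322 422644
6 549 15342 407302
7 529 15362 391940
8 509 15382 376558
9 489 15402 361156
10 469 15422 345734
11 449 15442 330292
12 429 15462 314830
13 409 15482 299348
14 389 15502 283846
15 368 15523 268323
16 348 15543 252780
17 328 15563 237217
18 308 15583 221634
19 288 15603 206031
20 267 15624 190407
21 247 15644 174763
22 227 15664 159099
23 206 15685 143414
24 186 15705 127709
25 166 15725 111984
26 145 15746 96238
27 125 15766 80472
28 104 15787 64685
29 84 15807 48878
30 63 15828 33050
31 42 15849 17201
32 22 15869 1332
33 1 1332 0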